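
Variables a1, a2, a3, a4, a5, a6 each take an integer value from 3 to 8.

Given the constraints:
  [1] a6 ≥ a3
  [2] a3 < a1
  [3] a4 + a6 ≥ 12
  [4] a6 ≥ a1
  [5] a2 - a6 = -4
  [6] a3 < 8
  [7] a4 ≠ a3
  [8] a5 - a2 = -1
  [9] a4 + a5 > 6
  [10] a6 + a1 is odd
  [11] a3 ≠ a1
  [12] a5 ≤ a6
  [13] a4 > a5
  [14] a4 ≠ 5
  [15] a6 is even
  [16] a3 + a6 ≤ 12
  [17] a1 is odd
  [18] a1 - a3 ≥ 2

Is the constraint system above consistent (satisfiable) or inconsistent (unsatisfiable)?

Satisfiable

Setting (a1, a2, a3, a4, a5, a6) = (7, 4, 3, 4, 3, 8) satisfies everything: constraint 3: a4 + a6 = 12; constraint 5: a2 - a6 = -4; constraint 8: a5 - a2 = -1, and the others follow.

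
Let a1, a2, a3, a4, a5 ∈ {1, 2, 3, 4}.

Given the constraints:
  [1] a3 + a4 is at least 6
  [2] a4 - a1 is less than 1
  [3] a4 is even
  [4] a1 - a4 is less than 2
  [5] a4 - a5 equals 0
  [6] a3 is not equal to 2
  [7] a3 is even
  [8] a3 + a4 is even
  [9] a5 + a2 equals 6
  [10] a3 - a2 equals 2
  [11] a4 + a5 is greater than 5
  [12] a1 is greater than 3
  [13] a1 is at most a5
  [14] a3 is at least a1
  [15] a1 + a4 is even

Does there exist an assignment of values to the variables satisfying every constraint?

One satisfying assignment is a1 = 4, a2 = 2, a3 = 4, a4 = 4, a5 = 4.
For the less obvious constraints — constraint 1: a3 + a4 = 8; constraint 2: a4 - a1 = 0; constraint 4: a1 - a4 = 0 — and the others hold by inspection.

Satisfiable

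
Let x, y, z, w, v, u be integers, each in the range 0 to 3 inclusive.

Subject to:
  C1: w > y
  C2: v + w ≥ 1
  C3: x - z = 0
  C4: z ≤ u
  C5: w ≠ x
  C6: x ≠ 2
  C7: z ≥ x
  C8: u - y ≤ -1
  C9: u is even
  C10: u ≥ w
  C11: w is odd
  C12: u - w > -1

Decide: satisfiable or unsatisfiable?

Unsatisfiable

Constraints 1, 8, and 10 give y < w, w ≤ u, u < y. Chaining: y < w ≤ u < y, which forces y < y — impossible.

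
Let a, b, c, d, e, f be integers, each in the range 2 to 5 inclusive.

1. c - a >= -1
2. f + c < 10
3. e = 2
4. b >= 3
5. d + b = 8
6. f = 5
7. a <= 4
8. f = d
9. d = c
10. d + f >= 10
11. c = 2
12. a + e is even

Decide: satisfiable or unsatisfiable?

Constraint 6 fixes f = 5 and constraint 11 fixes c = 2. Constraints 8 and 9 give f = d = c, so f = c. But 5 ≠ 2 — contradiction.

Unsatisfiable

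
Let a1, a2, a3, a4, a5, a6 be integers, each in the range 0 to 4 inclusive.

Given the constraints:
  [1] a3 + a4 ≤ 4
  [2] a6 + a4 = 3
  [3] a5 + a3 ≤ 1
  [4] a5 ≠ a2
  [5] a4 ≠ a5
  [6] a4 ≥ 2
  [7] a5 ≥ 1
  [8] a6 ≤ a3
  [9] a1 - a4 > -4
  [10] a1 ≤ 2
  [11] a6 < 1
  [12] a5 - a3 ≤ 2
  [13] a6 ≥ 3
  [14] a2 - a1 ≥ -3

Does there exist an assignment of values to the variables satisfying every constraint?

Unsatisfiable

From constraints 8 and 13: a3 ≥ a6 ≥ 3. From constraint 6: a4 ≥ 2. Hence a3 + a4 ≥ 5. But constraint 1 requires a3 + a4 ≤ 4, and 4 < 5. Contradiction.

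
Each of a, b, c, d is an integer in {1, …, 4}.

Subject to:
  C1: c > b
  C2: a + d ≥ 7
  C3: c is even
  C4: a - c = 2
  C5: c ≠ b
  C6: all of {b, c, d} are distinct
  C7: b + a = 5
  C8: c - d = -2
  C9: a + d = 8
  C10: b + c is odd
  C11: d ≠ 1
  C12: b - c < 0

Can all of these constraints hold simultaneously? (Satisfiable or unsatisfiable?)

Satisfiable

Setting (a, b, c, d) = (4, 1, 2, 4) satisfies everything: constraint 2: a + d = 8; constraint 4: a - c = 2; constraint 7: b + a = 5, and the others follow.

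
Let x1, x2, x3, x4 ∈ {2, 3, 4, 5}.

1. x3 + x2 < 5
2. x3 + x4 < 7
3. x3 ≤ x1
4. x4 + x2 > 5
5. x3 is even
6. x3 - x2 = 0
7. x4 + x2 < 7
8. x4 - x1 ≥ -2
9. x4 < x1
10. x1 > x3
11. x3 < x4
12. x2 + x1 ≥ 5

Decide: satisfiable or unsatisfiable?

Setting (x1, x2, x3, x4) = (5, 2, 2, 4) satisfies everything: constraint 1: x3 + x2 = 4; constraint 2: x3 + x4 = 6, and the others follow.

Satisfiable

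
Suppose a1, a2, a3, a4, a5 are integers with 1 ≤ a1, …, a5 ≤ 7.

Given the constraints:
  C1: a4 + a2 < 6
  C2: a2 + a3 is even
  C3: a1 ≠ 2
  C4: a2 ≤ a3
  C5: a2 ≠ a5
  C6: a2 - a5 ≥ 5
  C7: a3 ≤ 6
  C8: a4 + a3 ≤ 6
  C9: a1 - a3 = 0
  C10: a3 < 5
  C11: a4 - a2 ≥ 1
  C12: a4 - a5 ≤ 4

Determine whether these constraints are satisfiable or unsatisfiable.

Constraints 6, 11, and 12 give a4 − a2 ≥ 1, a2 − a5 ≥ 5, a5 − a4 ≥ -4.
Adding all 3 inequalities: the left sides telescope to 0, and the right sides sum to 1 + 5 + (-4) = 2. So 0 ≥ 2, which is false.

Unsatisfiable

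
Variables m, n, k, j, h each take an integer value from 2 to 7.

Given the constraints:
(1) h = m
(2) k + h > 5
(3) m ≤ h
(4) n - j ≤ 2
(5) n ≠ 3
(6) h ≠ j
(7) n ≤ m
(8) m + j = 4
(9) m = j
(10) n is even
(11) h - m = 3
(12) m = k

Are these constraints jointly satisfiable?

Unsatisfiable

From constraints 1 and 9, h = m = j, so h = j. But constraint 6 says h ≠ j. Contradiction.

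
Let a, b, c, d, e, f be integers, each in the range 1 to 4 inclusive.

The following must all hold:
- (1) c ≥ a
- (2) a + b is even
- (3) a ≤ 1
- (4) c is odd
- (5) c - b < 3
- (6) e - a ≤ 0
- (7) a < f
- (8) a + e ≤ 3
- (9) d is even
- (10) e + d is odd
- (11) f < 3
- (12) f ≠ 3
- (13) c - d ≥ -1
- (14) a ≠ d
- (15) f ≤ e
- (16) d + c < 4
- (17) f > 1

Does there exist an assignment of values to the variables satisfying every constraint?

Unsatisfiable

Constraints 6, 7, and 15 give a < f, f ≤ e, e ≤ a. Chaining: a < f ≤ e ≤ a, which forces a < a — impossible.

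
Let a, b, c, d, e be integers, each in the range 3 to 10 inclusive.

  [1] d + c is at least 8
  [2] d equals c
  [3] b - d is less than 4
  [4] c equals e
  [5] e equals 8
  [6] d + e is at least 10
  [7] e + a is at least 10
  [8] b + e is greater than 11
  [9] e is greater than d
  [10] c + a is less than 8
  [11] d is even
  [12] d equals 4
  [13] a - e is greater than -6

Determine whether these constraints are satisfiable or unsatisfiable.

Unsatisfiable

Constraint 12 fixes d = 4 and constraint 5 fixes e = 8. Constraints 2 and 4 give d = c = e, so d = e. But 4 ≠ 8 — contradiction.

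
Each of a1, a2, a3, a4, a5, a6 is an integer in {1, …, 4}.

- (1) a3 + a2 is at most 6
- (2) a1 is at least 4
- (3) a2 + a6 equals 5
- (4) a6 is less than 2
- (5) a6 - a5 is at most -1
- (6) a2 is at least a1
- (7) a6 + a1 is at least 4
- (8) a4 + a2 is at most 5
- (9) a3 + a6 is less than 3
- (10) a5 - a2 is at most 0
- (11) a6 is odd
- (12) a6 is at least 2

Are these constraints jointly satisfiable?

Unsatisfiable

From constraints 2 and 6: a2 ≥ a1 ≥ 4. From constraint 12: a6 ≥ 2. Hence a2 + a6 ≥ 6. But constraint 3 requires a2 + a6 = 5, and 5 < 6. Contradiction.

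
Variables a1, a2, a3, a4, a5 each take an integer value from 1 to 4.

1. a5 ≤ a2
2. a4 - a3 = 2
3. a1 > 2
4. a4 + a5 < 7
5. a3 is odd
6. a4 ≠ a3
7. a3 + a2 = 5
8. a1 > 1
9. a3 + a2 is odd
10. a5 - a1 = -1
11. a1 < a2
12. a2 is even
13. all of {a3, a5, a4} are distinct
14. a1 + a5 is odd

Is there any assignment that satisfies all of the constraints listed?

Satisfiable

Setting (a1, a2, a3, a4, a5) = (3, 4, 1, 3, 2) satisfies everything: constraint 2: a4 - a3 = 2; constraint 4: a4 + a5 = 5, and the others follow.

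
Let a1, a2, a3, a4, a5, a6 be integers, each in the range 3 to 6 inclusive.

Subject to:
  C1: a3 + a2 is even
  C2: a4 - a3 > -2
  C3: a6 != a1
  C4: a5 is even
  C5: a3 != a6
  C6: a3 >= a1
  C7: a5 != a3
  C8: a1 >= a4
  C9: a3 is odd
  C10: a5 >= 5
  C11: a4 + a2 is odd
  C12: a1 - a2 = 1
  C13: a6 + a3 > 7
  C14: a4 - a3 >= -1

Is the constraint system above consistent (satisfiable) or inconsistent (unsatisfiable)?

Take a1 = 4, a2 = 3, a3 = 5, a4 = 4, a5 = 6, a6 = 3. Then constraint 2: a4 - a3 = -1; constraint 12: a1 - a2 = 1, and every other listed constraint is also met.

Satisfiable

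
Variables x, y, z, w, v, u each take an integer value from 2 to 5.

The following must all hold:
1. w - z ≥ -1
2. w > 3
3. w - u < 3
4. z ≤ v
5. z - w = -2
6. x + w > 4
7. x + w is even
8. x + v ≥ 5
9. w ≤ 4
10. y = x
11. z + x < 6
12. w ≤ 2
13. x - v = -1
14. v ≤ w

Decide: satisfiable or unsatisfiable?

From constraint 2: w ≥ 4. From constraint 12: w ≤ 2. But 2 < 4, so no value of w works.

Unsatisfiable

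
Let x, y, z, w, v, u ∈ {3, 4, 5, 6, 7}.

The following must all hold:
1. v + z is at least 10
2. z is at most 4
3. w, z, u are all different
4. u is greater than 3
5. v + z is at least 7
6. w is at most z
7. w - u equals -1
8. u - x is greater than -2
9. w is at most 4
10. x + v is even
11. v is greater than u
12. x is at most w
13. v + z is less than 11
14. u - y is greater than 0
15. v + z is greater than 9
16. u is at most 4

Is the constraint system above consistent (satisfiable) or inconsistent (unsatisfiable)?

Unsatisfiable

Constraints 2, 9, and 16 confine each of w, z, u to the 2 values {3, 4} (the domain already gives each ≥ 3).
Constraint 3 requires all 3 of them to be distinct, but only 2 values are available — impossible by the pigeonhole principle.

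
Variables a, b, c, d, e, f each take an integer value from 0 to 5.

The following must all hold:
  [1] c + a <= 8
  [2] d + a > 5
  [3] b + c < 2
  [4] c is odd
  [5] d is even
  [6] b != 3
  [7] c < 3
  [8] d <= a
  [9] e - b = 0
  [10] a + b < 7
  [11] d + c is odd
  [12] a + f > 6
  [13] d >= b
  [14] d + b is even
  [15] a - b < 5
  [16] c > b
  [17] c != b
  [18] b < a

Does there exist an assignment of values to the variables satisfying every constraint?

Satisfiable

One satisfying assignment is a = 4, b = 0, c = 1, d = 4, e = 0, f = 3.
For the less obvious constraints — constraint 1: c + a = 5; constraint 2: d + a = 8; constraint 3: b + c = 1 — and the others hold by inspection.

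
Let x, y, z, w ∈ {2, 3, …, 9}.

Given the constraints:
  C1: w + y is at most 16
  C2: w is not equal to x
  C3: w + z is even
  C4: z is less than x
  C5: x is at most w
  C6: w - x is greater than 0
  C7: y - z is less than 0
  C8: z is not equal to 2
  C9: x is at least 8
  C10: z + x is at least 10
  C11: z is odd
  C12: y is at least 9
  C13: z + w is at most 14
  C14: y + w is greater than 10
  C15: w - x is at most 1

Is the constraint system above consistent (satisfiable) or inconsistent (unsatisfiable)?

Unsatisfiable

From constraints 5 and 9: w ≥ x ≥ 8. From constraint 12: y ≥ 9. Hence w + y ≥ 17. But constraint 1 requires w + y ≤ 16, and 16 < 17. Contradiction.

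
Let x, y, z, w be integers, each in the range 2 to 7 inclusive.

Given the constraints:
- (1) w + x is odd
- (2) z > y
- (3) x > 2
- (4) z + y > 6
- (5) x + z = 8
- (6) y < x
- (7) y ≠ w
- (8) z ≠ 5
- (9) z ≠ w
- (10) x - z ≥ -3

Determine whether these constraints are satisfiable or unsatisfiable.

Satisfiable

Setting (x, y, z, w) = (4, 3, 4, 5) satisfies everything: constraint 4: z + y = 7; constraint 5: x + z = 8; constraint 10: x - z = 0, and the others follow.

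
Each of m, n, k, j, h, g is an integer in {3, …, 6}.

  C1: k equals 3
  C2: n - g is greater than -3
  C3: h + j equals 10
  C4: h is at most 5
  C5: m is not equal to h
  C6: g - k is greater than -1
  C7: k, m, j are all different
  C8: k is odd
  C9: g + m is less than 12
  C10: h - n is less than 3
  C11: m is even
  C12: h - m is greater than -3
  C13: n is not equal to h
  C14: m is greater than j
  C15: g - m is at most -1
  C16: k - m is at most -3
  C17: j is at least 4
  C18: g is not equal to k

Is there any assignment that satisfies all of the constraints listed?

Take m = 6, n = 4, k = 3, j = 5, h = 5, g = 4. Then constraint 2: n - g = 0; constraint 3: h + j = 10, and every other listed constraint is also met.

Satisfiable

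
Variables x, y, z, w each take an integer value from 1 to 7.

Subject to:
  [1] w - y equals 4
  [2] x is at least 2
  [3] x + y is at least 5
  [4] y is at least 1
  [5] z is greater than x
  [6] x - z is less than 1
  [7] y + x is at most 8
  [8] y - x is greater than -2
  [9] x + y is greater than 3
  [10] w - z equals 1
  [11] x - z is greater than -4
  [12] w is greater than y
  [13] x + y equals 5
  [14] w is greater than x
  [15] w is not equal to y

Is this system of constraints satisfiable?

The assignment x = 3, y = 2, z = 5, w = 6 works:
  constraint 1 holds since w - y = 4.
  constraint 3 holds since x + y = 5.
The rest check out directly.

Satisfiable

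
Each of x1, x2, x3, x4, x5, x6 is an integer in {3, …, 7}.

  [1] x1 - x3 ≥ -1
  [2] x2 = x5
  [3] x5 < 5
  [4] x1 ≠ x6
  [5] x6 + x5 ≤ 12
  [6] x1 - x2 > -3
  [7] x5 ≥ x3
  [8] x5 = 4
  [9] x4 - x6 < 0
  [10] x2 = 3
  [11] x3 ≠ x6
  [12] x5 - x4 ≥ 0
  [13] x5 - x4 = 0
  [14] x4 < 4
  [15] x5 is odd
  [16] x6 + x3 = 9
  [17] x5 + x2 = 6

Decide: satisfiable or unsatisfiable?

Unsatisfiable

Constraint 10 fixes x2 = 3 and constraint 8 fixes x5 = 4, but constraint 2 requires x2 = x5. Since 3 ≠ 4, contradiction.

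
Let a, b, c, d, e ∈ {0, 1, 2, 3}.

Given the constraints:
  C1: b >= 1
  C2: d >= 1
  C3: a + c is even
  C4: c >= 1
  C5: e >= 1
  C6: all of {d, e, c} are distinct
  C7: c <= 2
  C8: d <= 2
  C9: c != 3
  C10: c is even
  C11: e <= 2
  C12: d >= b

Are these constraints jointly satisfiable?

Unsatisfiable

Constraints 2, 4, 5, 7, 8, and 11 confine each of d, e, c to the 2 values {1, 2}.
Constraint 6 requires all 3 of them to be distinct, but only 2 values are available — impossible by the pigeonhole principle.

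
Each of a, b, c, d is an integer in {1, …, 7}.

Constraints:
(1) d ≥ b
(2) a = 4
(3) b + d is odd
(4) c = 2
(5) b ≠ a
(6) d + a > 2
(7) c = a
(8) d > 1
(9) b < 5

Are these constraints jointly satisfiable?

Constraint 4 fixes c = 2 and constraint 2 fixes a = 4, but constraint 7 requires c = a. Since 2 ≠ 4, contradiction.

Unsatisfiable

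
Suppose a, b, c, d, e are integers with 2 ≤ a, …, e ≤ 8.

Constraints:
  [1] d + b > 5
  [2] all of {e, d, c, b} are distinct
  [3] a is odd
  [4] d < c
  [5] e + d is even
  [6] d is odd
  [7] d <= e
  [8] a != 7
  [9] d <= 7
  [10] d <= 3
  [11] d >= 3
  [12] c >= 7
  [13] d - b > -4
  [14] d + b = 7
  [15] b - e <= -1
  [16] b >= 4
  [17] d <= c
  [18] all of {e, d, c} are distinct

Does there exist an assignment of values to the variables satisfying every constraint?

Satisfiable

Take a = 5, b = 4, c = 7, d = 3, e = 5. Then constraint 1: d + b = 7; constraint 13: d - b = -1; constraint 14: d + b = 7, and every other listed constraint is also met.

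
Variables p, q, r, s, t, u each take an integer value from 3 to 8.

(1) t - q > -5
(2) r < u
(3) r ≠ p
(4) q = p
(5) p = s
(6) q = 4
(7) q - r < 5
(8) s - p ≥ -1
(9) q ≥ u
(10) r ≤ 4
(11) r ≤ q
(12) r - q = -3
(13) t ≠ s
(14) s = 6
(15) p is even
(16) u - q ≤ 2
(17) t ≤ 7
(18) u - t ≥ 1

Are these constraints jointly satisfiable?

Constraint 6 fixes q = 4 and constraint 14 fixes s = 6. Constraints 4 and 5 give q = p = s, so q = s. But 4 ≠ 6 — contradiction.

Unsatisfiable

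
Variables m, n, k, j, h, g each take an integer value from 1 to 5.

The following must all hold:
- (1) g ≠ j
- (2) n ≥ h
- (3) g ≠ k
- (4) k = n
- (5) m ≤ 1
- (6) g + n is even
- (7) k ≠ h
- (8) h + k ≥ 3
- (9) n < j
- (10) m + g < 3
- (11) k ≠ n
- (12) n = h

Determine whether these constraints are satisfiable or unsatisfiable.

Unsatisfiable

From constraints 4 and 12, k = n = h, so k = h. But constraint 7 says k ≠ h. Contradiction.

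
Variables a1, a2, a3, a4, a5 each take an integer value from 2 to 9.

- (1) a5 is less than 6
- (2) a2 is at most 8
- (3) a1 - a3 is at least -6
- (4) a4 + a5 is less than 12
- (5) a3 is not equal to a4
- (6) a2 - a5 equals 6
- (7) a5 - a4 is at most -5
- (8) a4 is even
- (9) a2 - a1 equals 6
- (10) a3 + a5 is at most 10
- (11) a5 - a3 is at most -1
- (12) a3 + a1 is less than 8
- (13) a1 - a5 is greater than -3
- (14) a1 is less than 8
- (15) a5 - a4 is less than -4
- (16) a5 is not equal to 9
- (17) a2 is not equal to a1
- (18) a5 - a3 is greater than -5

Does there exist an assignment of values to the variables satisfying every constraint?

Satisfiable

Take a1 = 2, a2 = 8, a3 = 5, a4 = 8, a5 = 2. Then constraint 3: a1 - a3 = -3; constraint 4: a4 + a5 = 10, and every other listed constraint is also met.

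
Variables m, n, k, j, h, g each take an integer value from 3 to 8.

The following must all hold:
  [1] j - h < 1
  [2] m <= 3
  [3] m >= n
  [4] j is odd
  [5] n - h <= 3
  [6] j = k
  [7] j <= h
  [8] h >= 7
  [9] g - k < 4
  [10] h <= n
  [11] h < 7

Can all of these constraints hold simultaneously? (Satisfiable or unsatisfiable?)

From constraints 8 and 10: n ≥ h and h ≥ 7, so n ≥ 7. From constraints 2 and 3: n ≤ m and m ≤ 3, so n ≤ 3. But 3 < 7, so no value of n works.

Unsatisfiable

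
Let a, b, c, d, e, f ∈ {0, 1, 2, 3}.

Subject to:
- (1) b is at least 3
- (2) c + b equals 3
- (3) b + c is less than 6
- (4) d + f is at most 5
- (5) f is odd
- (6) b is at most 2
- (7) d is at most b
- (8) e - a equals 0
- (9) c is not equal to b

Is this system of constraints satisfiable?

From constraint 1: b ≥ 3. From constraint 6: b ≤ 2. But 2 < 3, so no value of b works.

Unsatisfiable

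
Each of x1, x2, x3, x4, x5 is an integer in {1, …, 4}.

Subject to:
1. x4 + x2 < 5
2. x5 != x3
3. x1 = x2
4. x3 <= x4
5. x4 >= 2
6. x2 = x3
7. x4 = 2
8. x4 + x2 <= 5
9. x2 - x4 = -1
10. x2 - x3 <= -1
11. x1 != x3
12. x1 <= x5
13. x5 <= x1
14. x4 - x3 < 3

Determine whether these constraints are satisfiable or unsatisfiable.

From constraints 3 and 6, x1 = x2 = x3, so x1 = x3. But constraint 11 says x1 ≠ x3. Contradiction.

Unsatisfiable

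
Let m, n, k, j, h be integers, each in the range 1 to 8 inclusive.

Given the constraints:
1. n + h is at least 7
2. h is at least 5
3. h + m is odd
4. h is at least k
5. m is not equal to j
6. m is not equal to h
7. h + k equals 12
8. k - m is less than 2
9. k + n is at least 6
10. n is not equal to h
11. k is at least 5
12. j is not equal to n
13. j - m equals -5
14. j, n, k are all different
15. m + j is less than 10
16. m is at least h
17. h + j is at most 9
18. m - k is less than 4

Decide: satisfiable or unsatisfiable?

The assignment m = 7, n = 1, k = 6, j = 2, h = 6 works:
  constraint 1 holds since n + h = 7.
  constraint 7 holds since h + k = 12.
The rest check out directly.

Satisfiable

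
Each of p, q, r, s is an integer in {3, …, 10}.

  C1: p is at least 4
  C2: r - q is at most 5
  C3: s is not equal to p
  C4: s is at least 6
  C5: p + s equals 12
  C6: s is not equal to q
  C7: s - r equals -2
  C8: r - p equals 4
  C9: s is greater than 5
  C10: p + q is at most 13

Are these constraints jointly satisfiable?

The assignment p = 5, q = 5, r = 9, s = 7 works:
  constraint 2 holds since r - q = 4.
  constraint 5 holds since p + s = 12.
The rest check out directly.

Satisfiable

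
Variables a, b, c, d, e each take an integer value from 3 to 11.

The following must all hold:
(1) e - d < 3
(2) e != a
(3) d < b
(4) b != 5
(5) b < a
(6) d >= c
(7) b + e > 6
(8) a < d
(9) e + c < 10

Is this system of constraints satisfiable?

Unsatisfiable

Constraints 3, 5, and 8 give d < b, b < a, a < d. Chaining: d < b < a < d, which forces d < d — impossible.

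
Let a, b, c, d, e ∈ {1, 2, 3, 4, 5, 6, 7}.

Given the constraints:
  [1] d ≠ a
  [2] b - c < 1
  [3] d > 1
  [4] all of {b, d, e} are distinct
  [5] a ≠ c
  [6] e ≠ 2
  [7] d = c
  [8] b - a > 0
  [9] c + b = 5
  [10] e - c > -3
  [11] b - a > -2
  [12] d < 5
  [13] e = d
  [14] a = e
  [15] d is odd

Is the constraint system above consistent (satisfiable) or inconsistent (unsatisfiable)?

From constraints 7, 13, and 14, a = e = d = c, so a = c. But constraint 5 says a ≠ c. Contradiction.

Unsatisfiable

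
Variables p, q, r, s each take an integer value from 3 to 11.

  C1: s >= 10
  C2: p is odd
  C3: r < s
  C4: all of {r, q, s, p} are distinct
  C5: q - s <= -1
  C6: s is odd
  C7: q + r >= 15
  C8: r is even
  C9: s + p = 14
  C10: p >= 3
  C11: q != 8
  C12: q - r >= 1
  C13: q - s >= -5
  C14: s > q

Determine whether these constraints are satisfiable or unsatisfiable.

Take p = 3, q = 9, r = 8, s = 11. Then constraint 5: q - s = -2; constraint 7: q + r = 17; constraint 9: s + p = 14, and every other listed constraint is also met.

Satisfiable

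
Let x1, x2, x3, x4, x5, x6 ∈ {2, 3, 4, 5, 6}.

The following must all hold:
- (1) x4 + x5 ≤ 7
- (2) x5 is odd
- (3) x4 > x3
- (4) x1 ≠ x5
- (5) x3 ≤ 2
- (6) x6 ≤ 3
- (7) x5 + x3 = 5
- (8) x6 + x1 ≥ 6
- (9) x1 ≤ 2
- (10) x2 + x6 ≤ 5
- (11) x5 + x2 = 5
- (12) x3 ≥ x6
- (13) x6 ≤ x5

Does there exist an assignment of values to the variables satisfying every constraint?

Unsatisfiable

From constraints 5 and 12: x6 ≤ x3 ≤ 2. From constraint 9: x1 ≤ 2. Hence x6 + x1 ≤ 4. But constraint 8 requires x6 + x1 ≥ 6, and 6 > 4. Contradiction.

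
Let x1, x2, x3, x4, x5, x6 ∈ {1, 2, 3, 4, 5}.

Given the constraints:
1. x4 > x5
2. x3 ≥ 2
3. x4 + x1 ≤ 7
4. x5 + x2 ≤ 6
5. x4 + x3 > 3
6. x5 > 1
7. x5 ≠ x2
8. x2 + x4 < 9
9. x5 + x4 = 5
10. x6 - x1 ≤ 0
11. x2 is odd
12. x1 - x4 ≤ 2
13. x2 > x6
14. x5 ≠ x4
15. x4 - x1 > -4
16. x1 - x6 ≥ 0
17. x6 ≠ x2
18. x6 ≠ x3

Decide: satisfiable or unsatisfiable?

Try x1 = 4, x2 = 3, x3 = 2, x4 = 3, x5 = 2, x6 = 1.
Check constraint 3: x4 + x1 = 7; constraint 4: x5 + x2 = 5. The remaining constraints are straightforward to verify.

Satisfiable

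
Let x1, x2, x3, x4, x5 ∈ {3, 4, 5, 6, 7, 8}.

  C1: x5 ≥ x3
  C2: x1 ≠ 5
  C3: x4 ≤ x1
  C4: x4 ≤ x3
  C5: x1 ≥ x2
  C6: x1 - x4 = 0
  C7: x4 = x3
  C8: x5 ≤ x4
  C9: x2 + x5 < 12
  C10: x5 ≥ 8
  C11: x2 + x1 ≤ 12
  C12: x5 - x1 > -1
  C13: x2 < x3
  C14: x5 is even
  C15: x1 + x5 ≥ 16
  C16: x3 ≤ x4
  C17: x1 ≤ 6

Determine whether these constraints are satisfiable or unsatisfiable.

From constraints 8 and 10: x4 ≥ x5 and x5 ≥ 8, so x4 ≥ 8. From constraints 3 and 17: x4 ≤ x1 and x1 ≤ 6, so x4 ≤ 6. But 6 < 8, so no value of x4 works.

Unsatisfiable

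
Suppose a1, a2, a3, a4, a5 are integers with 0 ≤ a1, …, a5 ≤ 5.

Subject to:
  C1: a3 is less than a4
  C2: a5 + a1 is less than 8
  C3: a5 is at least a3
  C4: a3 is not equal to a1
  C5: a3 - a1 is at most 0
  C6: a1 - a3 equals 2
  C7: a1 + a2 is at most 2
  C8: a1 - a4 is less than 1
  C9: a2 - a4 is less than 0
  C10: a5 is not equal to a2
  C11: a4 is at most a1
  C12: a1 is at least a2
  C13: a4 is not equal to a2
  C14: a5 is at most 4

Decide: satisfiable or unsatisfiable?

Satisfiable

Setting (a1, a2, a3, a4, a5) = (2, 0, 0, 2, 4) satisfies everything: constraint 2: a5 + a1 = 6; constraint 5: a3 - a1 = -2, and the others follow.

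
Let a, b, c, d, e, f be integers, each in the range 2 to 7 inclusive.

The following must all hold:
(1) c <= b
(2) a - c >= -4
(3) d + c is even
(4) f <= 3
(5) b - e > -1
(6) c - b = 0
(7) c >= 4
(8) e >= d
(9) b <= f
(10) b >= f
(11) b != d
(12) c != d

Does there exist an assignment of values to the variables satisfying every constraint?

From constraints 1 and 7: b ≥ c and c ≥ 4, so b ≥ 4. From constraints 4 and 9: b ≤ f and f ≤ 3, so b ≤ 3. But 3 < 4, so no value of b works.

Unsatisfiable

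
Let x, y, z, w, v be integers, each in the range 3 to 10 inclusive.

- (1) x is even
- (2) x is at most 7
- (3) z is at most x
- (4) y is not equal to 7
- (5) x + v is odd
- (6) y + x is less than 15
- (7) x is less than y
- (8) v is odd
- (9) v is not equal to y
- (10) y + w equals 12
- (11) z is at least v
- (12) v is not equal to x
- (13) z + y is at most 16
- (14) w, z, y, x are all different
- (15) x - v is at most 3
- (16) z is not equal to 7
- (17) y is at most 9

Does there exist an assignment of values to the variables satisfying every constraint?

The assignment x = 6, y = 8, z = 5, w = 4, v = 5 works:
  constraint 6 holds since y + x = 14.
  constraint 10 holds since y + w = 12.
The rest check out directly.

Satisfiable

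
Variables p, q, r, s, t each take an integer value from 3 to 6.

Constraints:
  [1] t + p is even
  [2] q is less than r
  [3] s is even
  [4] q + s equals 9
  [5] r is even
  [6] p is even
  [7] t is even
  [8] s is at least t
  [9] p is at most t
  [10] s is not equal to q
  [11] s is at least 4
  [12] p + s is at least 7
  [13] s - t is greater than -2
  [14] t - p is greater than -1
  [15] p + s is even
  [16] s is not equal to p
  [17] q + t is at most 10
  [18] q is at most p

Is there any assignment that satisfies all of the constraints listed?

Satisfiable

Take p = 4, q = 3, r = 6, s = 6, t = 6. Then constraint 4: q + s = 9; constraint 12: p + s = 10; constraint 13: s - t = 0, and every other listed constraint is also met.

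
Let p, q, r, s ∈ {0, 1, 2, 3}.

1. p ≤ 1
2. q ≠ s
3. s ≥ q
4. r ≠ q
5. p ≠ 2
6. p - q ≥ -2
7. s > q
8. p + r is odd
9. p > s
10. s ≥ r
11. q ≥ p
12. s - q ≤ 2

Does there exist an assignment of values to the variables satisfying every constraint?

Constraints 7, 9, and 11 give p ≤ q, q < s, s < p. Chaining: p ≤ q < s < p, which forces p < p — impossible.

Unsatisfiable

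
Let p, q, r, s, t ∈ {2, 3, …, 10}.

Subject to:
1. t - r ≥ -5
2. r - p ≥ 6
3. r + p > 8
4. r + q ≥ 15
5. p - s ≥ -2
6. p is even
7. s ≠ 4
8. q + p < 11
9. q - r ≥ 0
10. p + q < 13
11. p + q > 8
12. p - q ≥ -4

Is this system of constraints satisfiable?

Constraints 2, 9, and 12 give r − p ≥ 6, p − q ≥ -4, q − r ≥ 0.
Adding all 3 inequalities: the left sides telescope to 0, and the right sides sum to 6 + (-4) + 0 = 2. So 0 ≥ 2, which is false.

Unsatisfiable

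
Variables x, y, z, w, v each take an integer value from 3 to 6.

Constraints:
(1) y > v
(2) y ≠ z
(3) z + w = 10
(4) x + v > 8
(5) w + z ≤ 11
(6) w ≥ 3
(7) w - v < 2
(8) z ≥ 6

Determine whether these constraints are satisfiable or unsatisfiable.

Satisfiable

One satisfying assignment is x = 6, y = 4, z = 6, w = 4, v = 3.
For the less obvious constraints — constraint 3: z + w = 10; constraint 4: x + v = 9 — and the others hold by inspection.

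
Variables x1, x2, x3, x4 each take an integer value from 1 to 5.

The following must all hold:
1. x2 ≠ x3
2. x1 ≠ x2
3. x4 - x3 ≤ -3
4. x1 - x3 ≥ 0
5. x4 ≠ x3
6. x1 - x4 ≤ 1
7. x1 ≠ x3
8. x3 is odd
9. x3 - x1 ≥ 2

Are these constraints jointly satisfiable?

Constraints 3, 4, and 6 give x4 − x1 ≥ -1, x1 − x3 ≥ 0, x3 − x4 ≥ 3.
Adding all 3 inequalities: the left sides telescope to 0, and the right sides sum to (-1) + 0 + 3 = 2. So 0 ≥ 2, which is false.

Unsatisfiable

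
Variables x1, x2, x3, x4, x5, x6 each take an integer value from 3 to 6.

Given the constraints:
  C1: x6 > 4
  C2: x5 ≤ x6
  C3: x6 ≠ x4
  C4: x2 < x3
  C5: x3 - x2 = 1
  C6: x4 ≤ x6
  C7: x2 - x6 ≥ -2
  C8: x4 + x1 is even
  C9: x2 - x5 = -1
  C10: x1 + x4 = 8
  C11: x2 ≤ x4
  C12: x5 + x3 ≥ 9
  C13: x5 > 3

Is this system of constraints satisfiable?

Satisfiable

The assignment x1 = 3, x2 = 5, x3 = 6, x4 = 5, x5 = 6, x6 = 6 works:
  constraint 5 holds since x3 - x2 = 1.
  constraint 7 holds since x2 - x6 = -1.
The rest check out directly.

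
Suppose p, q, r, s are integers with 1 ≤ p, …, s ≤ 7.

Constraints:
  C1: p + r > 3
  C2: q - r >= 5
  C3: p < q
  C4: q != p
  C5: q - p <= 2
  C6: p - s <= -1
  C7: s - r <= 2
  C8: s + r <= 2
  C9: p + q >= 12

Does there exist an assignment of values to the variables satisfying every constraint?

Constraints 2, 5, 6, and 7 give q − r ≥ 5, r − s ≥ -2, s − p ≥ 1, p − q ≥ -2.
Adding all 4 inequalities: the left sides telescope to 0, and the right sides sum to 5 + (-2) + 1 + (-2) = 2. So 0 ≥ 2, which is false.

Unsatisfiable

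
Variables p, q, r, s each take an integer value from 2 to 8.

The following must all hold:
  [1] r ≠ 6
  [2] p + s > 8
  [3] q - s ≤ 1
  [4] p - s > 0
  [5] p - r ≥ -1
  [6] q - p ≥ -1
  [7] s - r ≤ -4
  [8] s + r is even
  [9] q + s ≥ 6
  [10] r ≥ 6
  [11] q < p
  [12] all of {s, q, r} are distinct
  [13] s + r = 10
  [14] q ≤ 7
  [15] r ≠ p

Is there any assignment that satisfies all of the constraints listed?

Constraints 3, 5, 6, and 7 give s − q ≥ -1, q − p ≥ -1, p − r ≥ -1, r − s ≥ 4.
Adding all 4 inequalities: the left sides telescope to 0, and the right sides sum to (-1) + (-1) + (-1) + 4 = 1. So 0 ≥ 1, which is false.

Unsatisfiable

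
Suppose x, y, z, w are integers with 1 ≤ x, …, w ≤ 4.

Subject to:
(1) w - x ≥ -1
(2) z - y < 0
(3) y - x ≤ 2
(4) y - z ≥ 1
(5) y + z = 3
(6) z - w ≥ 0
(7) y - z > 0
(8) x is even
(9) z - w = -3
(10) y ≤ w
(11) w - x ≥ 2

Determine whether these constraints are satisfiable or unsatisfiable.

Unsatisfiable

Constraints 3, 4, 6, and 11 give w − x ≥ 2, x − y ≥ -2, y − z ≥ 1, z − w ≥ 0.
Adding all 4 inequalities: the left sides telescope to 0, and the right sides sum to 2 + (-2) + 1 + 0 = 1. So 0 ≥ 1, which is false.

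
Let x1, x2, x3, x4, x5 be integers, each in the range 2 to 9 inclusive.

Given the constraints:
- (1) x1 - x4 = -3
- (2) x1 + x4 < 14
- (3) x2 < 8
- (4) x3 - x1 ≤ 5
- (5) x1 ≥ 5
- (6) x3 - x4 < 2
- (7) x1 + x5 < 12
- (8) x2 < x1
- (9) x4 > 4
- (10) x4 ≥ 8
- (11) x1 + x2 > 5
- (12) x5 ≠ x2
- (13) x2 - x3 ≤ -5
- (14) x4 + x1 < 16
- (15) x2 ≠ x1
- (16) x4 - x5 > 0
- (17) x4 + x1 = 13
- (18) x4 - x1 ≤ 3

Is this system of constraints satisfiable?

Satisfiable

The assignment x1 = 5, x2 = 2, x3 = 8, x4 = 8, x5 = 6 works:
  constraint 1 holds since x1 - x4 = -3.
  constraint 2 holds since x1 + x4 = 13.
  constraint 4 holds since x3 - x1 = 3.
The rest check out directly.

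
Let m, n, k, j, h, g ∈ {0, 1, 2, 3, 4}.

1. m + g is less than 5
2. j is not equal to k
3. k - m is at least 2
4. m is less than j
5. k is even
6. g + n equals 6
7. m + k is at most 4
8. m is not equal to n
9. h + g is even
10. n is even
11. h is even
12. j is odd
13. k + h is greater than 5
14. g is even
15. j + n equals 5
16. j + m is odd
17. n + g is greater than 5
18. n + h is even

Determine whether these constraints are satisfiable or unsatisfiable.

Setting (m, n, k, j, h, g) = (0, 4, 2, 1, 4, 2) satisfies everything: constraint 1: m + g = 2; constraint 3: k - m = 2, and the others follow.

Satisfiable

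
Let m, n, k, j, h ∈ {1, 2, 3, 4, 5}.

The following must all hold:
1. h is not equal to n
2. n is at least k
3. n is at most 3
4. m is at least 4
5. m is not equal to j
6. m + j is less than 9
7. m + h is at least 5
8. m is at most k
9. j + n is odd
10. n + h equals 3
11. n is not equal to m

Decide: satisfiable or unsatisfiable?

From constraints 4 and 8: k ≥ m and m ≥ 4, so k ≥ 4. From constraints 2 and 3: k ≤ n and n ≤ 3, so k ≤ 3. But 3 < 4, so no value of k works.

Unsatisfiable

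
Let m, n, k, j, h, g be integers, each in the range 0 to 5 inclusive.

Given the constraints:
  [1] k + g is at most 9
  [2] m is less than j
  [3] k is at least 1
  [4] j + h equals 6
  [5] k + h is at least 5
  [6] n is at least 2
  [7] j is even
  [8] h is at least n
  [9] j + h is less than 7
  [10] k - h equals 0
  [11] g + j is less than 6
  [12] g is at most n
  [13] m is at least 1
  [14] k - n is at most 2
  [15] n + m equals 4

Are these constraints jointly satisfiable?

Satisfiable

One satisfying assignment is m = 1, n = 3, k = 4, j = 2, h = 4, g = 2.
For the less obvious constraints — constraint 1: k + g = 6; constraint 4: j + h = 6; constraint 5: k + h = 8 — and the others hold by inspection.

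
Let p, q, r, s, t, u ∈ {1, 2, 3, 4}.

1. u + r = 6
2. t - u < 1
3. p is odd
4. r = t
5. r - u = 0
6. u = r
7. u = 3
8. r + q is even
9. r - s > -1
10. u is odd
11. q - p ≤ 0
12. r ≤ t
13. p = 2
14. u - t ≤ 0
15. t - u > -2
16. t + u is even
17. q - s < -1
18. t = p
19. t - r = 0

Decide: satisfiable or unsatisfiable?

Unsatisfiable

Constraint 7 fixes u = 3 and constraint 13 fixes p = 2. Constraints 4, 6, and 18 give u = r = t = p, so u = p. But 3 ≠ 2 — contradiction.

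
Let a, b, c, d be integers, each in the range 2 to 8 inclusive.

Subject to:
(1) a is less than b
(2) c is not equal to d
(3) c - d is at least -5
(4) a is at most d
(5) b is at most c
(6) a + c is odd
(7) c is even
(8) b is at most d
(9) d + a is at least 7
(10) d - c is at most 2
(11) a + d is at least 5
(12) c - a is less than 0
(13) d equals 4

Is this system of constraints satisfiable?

Constraints 1, 5, and 12 give b ≤ c, c < a, a < b. Chaining: b ≤ c < a < b, which forces b < b — impossible.

Unsatisfiable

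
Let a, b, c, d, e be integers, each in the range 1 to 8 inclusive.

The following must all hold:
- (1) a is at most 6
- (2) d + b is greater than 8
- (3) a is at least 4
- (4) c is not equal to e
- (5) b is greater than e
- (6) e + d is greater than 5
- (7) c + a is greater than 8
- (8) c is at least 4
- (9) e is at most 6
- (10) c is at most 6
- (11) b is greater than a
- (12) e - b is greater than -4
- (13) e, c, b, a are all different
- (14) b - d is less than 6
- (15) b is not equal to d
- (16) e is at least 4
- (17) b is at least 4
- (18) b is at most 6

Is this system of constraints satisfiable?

Unsatisfiable

Constraints 1, 3, 8, 9, 10, 16, 17, and 18 confine each of e, c, b, a to the 3 values {4, …, 6}.
Constraint 13 requires all 4 of them to be distinct, but only 3 values are available — impossible by the pigeonhole principle.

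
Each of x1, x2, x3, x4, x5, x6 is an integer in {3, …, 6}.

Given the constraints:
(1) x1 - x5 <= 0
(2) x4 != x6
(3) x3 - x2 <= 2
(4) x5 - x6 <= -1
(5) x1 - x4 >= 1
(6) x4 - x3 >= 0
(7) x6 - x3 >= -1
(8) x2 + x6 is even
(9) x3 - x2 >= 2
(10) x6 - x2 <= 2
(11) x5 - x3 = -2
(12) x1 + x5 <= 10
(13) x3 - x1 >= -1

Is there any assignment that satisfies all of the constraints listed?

Unsatisfiable

Constraints 1, 4, 5, 6, 9, and 10 give x4 − x3 ≥ 0, x3 − x2 ≥ 2, x2 − x6 ≥ -2, x6 − x5 ≥ 1, x5 − x1 ≥ 0, x1 − x4 ≥ 1.
Adding all 6 inequalities: the left sides telescope to 0, and the right sides sum to 0 + 2 + (-2) + 1 + 0 + 1 = 2. So 0 ≥ 2, which is false.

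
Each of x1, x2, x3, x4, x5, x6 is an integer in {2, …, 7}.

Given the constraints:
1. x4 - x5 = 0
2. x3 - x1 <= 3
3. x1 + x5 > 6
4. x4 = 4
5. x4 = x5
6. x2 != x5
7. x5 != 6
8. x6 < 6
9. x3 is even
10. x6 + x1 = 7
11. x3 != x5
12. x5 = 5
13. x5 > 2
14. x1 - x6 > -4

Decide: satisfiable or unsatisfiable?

Unsatisfiable

Constraint 4 fixes x4 = 4 and constraint 12 fixes x5 = 5, but constraint 5 requires x4 = x5. Since 4 ≠ 5, contradiction.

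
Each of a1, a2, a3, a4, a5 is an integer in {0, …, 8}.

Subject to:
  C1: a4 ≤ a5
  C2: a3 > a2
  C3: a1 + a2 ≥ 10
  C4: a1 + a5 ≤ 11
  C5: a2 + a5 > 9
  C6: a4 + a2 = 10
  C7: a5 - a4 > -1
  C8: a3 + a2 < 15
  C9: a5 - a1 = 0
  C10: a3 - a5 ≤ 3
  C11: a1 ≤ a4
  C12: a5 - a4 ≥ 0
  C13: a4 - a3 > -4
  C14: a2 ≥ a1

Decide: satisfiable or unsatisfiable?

Satisfiable

Setting (a1, a2, a3, a4, a5) = (4, 6, 7, 4, 4) satisfies everything: constraint 3: a1 + a2 = 10; constraint 4: a1 + a5 = 8, and the others follow.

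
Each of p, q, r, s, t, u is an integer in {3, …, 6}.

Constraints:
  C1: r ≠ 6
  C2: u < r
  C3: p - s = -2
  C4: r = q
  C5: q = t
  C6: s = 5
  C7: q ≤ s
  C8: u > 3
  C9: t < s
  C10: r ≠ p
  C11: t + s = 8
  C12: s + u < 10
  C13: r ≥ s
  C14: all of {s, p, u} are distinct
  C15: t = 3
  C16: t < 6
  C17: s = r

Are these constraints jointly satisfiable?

Constraint 6 fixes s = 5 and constraint 15 fixes t = 3. Constraints 4, 5, and 17 give s = r = q = t, so s = t. But 5 ≠ 3 — contradiction.

Unsatisfiable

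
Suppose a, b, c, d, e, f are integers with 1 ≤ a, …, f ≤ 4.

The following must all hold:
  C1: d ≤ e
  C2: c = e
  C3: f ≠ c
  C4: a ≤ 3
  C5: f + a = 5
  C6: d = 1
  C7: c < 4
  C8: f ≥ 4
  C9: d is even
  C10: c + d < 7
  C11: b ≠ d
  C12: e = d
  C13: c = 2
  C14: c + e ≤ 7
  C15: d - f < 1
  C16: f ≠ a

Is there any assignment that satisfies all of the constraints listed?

Constraint 13 fixes c = 2 and constraint 6 fixes d = 1. Constraints 2 and 12 give c = e = d, so c = d. But 2 ≠ 1 — contradiction.

Unsatisfiable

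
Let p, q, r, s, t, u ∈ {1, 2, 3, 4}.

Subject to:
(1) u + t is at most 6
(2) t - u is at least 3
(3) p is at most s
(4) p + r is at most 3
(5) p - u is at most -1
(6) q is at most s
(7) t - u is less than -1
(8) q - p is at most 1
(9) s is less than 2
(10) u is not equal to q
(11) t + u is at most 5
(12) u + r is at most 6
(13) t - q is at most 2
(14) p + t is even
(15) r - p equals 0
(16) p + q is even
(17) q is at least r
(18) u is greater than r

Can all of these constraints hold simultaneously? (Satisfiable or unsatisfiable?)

Constraints 2, 5, 8, and 13 give u − p ≥ 1, p − q ≥ -1, q − t ≥ -2, t − u ≥ 3.
Adding all 4 inequalities: the left sides telescope to 0, and the right sides sum to 1 + (-1) + (-2) + 3 = 1. So 0 ≥ 1, which is false.

Unsatisfiable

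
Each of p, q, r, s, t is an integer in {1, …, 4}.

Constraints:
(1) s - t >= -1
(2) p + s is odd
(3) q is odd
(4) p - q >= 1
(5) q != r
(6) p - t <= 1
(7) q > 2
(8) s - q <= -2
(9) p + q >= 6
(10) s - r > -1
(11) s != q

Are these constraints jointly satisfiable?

Constraints 1, 4, 6, and 8 give p − q ≥ 1, q − s ≥ 2, s − t ≥ -1, t − p ≥ -1.
Adding all 4 inequalities: the left sides telescope to 0, and the right sides sum to 1 + 2 + (-1) + (-1) = 1. So 0 ≥ 1, which is false.

Unsatisfiable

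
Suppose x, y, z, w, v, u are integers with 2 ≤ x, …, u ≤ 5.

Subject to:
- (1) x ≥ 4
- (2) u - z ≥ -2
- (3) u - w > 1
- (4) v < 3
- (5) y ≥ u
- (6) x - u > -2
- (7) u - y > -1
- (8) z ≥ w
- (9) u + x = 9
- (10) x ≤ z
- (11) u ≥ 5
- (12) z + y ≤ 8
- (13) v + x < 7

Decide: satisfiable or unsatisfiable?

Unsatisfiable

From constraints 1 and 10: z ≥ x ≥ 4. From constraints 5 and 11: y ≥ u ≥ 5. Hence z + y ≥ 9. But constraint 12 requires z + y ≤ 8, and 8 < 9. Contradiction.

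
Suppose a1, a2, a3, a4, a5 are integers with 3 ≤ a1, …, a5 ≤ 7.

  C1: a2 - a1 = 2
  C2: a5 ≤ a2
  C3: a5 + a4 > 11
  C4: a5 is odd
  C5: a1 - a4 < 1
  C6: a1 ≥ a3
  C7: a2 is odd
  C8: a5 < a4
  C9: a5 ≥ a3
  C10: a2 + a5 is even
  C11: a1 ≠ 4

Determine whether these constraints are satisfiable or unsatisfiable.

One satisfying assignment is a1 = 5, a2 = 7, a3 = 3, a4 = 7, a5 = 5.
For the less obvious constraints — constraint 1: a2 - a1 = 2; constraint 3: a5 + a4 = 12 — and the others hold by inspection.

Satisfiable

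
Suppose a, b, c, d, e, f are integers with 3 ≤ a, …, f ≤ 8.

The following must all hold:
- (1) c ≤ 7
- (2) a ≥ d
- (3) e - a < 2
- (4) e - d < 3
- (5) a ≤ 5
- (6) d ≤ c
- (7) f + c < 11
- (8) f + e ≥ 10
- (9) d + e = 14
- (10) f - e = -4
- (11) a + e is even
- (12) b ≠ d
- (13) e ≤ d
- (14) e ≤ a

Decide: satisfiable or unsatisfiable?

From constraints 1 and 6: d ≤ c ≤ 7. From constraints 5 and 14: e ≤ a ≤ 5. Hence d + e ≤ 12. But constraint 9 requires d + e = 14, and 14 > 12. Contradiction.

Unsatisfiable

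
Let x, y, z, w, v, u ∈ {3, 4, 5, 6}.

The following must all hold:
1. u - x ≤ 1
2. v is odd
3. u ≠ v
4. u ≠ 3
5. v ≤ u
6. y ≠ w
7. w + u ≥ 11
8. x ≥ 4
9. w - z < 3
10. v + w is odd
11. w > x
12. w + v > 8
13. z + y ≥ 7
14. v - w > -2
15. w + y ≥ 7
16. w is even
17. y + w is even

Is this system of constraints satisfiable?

The assignment x = 5, y = 4, z = 6, w = 6, v = 5, u = 6 works:
  constraint 1 holds since u - x = 1.
  constraint 7 holds since w + u = 12.
  constraint 9 holds since w - z = 0.
The rest check out directly.

Satisfiable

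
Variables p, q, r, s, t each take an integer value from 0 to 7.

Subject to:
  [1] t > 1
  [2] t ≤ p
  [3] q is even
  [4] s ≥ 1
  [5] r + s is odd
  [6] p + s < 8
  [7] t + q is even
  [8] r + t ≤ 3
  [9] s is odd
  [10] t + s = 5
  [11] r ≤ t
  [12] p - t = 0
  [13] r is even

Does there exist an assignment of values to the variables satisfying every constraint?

The assignment p = 2, q = 2, r = 0, s = 3, t = 2 works:
  constraint 6 holds since p + s = 5.
  constraint 8 holds since r + t = 2.
The rest check out directly.

Satisfiable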